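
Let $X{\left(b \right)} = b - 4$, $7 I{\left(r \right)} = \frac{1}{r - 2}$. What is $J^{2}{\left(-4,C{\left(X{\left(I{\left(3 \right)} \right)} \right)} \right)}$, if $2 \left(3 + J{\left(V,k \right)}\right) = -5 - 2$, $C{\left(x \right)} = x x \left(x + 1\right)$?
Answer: $\frac{169}{4} \approx 42.25$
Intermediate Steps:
$I{\left(r \right)} = \frac{1}{7 \left(-2 + r\right)}$ ($I{\left(r \right)} = \frac{1}{7 \left(r - 2\right)} = \frac{1}{7 \left(-2 + r\right)}$)
$X{\left(b \right)} = -4 + b$
$C{\left(x \right)} = x^{2} \left(1 + x\right)$
$J{\left(V,k \right)} = - \frac{13}{2}$ ($J{\left(V,k \right)} = -3 + \frac{-5 - 2}{2} = -3 + \frac{1}{2} \left(-7\right) = -3 - \frac{7}{2} = - \frac{13}{2}$)
$J^{2}{\left(-4,C{\left(X{\left(I{\left(3 \right)} \right)} \right)} \right)} = \left(- \frac{13}{2}\right)^{2} = \frac{169}{4}$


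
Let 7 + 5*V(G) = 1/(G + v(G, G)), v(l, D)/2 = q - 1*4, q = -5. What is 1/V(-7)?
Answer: -125/176 ≈ -0.71023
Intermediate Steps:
v(l, D) = -18 (v(l, D) = 2*(-5 - 1*4) = 2*(-5 - 4) = 2*(-9) = -18)
V(G) = -7/5 + 1/(5*(-18 + G)) (V(G) = -7/5 + 1/(5*(G - 18)) = -7/5 + 1/(5*(-18 + G)))
1/V(-7) = 1/((127 - 7*(-7))/(5*(-18 - 7))) = 1/((1/5)*(127 + 49)/(-25)) = 1/((1/5)*(-1/25)*176) = 1/(-176/125) = -125/176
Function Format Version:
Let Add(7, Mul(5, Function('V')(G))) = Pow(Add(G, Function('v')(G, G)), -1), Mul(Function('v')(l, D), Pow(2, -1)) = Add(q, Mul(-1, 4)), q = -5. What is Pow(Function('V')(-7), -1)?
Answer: Rational(-125, 176) ≈ -0.71023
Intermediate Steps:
Function('v')(l, D) = -18 (Function('v')(l, D) = Mul(2, Add(-5, Mul(-1, 4))) = Mul(2, Add(-5, -4)) = Mul(2, -9) = -18)
Function('V')(G) = Add(Rational(-7, 5), Mul(Rational(1, 5), Pow(Add(-18, G), -1))) (Function('V')(G) = Add(Rational(-7, 5), Mul(Rational(1, 5), Pow(Add(G, -18), -1))) = Add(Rational(-7, 5), Mul(Rational(1, 5), Pow(Add(-18, G), -1))))
Pow(Function('V')(-7), -1) = Pow(Mul(Rational(1, 5), Pow(Add(-18, -7), -1), Add(127, Mul(-7, -7))), -1) = Pow(Mul(Rational(1, 5), Pow(-25, -1), Add(127, 49)), -1) = Pow(Mul(Rational(1, 5), Rational(-1, 25), 176), -1) = Pow(Rational(-176, 125), -1) = Rational(-125, 176)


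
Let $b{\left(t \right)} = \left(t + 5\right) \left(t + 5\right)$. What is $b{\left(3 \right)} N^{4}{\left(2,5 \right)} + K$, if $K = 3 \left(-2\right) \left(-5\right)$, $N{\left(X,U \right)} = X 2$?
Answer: $16414$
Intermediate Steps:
$N{\left(X,U \right)} = 2 X$
$b{\left(t \right)} = \left(5 + t\right)^{2}$ ($b{\left(t \right)} = \left(5 + t\right) \left(5 + t\right) = \left(5 + t\right)^{2}$)
$K = 30$ ($K = \left(-6\right) \left(-5\right) = 30$)
$b{\left(3 \right)} N^{4}{\left(2,5 \right)} + K = \left(5 + 3\right)^{2} \left(2 \cdot 2\right)^{4} + 30 = 8^{2} \cdot 4^{4} + 30 = 64 \cdot 256 + 30 = 16384 + 30 = 16414$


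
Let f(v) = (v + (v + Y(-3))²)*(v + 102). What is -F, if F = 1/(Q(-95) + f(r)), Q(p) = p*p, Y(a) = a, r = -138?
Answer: 1/701723 ≈ 1.4251e-6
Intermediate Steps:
Q(p) = p²
f(v) = (102 + v)*(v + (-3 + v)²) (f(v) = (v + (v - 3)²)*(v + 102) = (v + (-3 + v)²)*(102 + v) = (102 + v)*(v + (-3 + v)²))
F = -1/701723 (F = 1/((-95)² + (918 + (-138)³ - 501*(-138) + 97*(-138)²)) = 1/(9025 + (918 - 2628072 + 69138 + 97*19044)) = 1/(9025 + (918 - 2628072 + 69138 + 1847268)) = 1/(9025 - 710748) = 1/(-701723) = -1/701723 ≈ -1.4251e-6)
-F = -1*(-1/701723) = 1/701723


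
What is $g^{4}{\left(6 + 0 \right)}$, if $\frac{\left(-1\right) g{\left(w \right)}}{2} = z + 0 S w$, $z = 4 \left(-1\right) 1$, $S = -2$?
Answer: $4096$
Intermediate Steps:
$z = -4$ ($z = \left(-4\right) 1 = -4$)
$g{\left(w \right)} = 8$ ($g{\left(w \right)} = - 2 \left(-4 + 0 \left(- 2 w\right)\right) = - 2 \left(-4 + 0\right) = \left(-2\right) \left(-4\right) = 8$)
$g^{4}{\left(6 + 0 \right)} = 8^{4} = 4096$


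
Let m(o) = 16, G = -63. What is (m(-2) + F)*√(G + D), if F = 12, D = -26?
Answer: 28*I*√89 ≈ 264.15*I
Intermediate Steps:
(m(-2) + F)*√(G + D) = (16 + 12)*√(-63 - 26) = 28*√(-89) = 28*(I*√89) = 28*I*√89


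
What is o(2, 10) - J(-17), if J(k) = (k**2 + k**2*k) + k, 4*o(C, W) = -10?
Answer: 9277/2 ≈ 4638.5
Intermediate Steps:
o(C, W) = -5/2 (o(C, W) = (1/4)*(-10) = -5/2)
J(k) = k + k**2 + k**3 (J(k) = (k**2 + k**3) + k = k + k**2 + k**3)
o(2, 10) - J(-17) = -5/2 - (-17)*(1 - 17 + (-17)**2) = -5/2 - (-17)*(1 - 17 + 289) = -5/2 - (-17)*273 = -5/2 - 1*(-4641) = -5/2 + 4641 = 9277/2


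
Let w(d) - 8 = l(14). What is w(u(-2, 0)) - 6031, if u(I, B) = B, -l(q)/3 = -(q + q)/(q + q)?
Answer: -6020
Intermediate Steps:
l(q) = 3 (l(q) = -(-3)*(q + q)/(q + q) = -(-3)*(2*q)/((2*q)) = -(-3)*(2*q)*(1/(2*q)) = -(-3) = -3*(-1) = 3)
w(d) = 11 (w(d) = 8 + 3 = 11)
w(u(-2, 0)) - 6031 = 11 - 6031 = -6020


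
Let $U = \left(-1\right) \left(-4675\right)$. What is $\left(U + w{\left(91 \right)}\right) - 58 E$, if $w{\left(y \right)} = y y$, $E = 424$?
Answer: $-11636$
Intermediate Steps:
$w{\left(y \right)} = y^{2}$
$U = 4675$
$\left(U + w{\left(91 \right)}\right) - 58 E = \left(4675 + 91^{2}\right) - 24592 = \left(4675 + 8281\right) - 24592 = 12956 - 24592 = -11636$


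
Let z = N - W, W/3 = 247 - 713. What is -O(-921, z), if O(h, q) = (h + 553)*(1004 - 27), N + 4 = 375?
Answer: 359536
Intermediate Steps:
N = 371 (N = -4 + 375 = 371)
W = -1398 (W = 3*(247 - 713) = 3*(-466) = -1398)
z = 1769 (z = 371 - 1*(-1398) = 371 + 1398 = 1769)
O(h, q) = 540281 + 977*h (O(h, q) = (553 + h)*977 = 540281 + 977*h)
-O(-921, z) = -(540281 + 977*(-921)) = -(540281 - 899817) = -1*(-359536) = 359536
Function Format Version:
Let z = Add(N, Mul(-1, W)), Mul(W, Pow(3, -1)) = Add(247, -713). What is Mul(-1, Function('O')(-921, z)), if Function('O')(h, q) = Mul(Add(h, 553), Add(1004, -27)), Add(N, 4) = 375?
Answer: 359536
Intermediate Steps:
N = 371 (N = Add(-4, 375) = 371)
W = -1398 (W = Mul(3, Add(247, -713)) = Mul(3, -466) = -1398)
z = 1769 (z = Add(371, Mul(-1, -1398)) = Add(371, 1398) = 1769)
Function('O')(h, q) = Add(540281, Mul(977, h)) (Function('O')(h, q) = Mul(Add(553, h), 977) = Add(540281, Mul(977, h)))
Mul(-1, Function('O')(-921, z)) = Mul(-1, Add(540281, Mul(977, -921))) = Mul(-1, Add(540281, -899817)) = Mul(-1, -359536) = 359536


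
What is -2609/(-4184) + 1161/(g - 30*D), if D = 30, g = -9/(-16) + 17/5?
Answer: -201588973/299921672 ≈ -0.67214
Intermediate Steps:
g = 317/80 (g = -9*(-1/16) + 17*(⅕) = 9/16 + 17/5 = 317/80 ≈ 3.9625)
-2609/(-4184) + 1161/(g - 30*D) = -2609/(-4184) + 1161/(317/80 - 30*30) = -2609*(-1/4184) + 1161/(317/80 - 900) = 2609/4184 + 1161/(-71683/80) = 2609/4184 + 1161*(-80/71683) = 2609/4184 - 92880/71683 = -201588973/299921672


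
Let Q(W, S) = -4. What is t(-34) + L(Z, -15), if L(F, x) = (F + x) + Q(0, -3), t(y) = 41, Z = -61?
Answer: -39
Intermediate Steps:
L(F, x) = -4 + F + x (L(F, x) = (F + x) - 4 = -4 + F + x)
t(-34) + L(Z, -15) = 41 + (-4 - 61 - 15) = 41 - 80 = -39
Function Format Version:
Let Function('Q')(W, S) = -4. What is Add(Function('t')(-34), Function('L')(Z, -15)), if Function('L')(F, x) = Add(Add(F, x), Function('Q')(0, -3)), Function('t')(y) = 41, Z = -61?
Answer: -39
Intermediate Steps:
Function('L')(F, x) = Add(-4, F, x) (Function('L')(F, x) = Add(Add(F, x), -4) = Add(-4, F, x))
Add(Function('t')(-34), Function('L')(Z, -15)) = Add(41, Add(-4, -61, -15)) = Add(41, -80) = -39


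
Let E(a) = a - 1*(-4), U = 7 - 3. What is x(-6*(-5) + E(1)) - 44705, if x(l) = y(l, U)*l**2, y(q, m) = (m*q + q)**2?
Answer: 37470920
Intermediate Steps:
U = 4
E(a) = 4 + a (E(a) = a + 4 = 4 + a)
y(q, m) = (q + m*q)**2
x(l) = 25*l**4 (x(l) = (l**2*(1 + 4)**2)*l**2 = (l**2*5**2)*l**2 = (l**2*25)*l**2 = (25*l**2)*l**2 = 25*l**4)
x(-6*(-5) + E(1)) - 44705 = 25*(-6*(-5) + (4 + 1))**4 - 44705 = 25*(30 + 5)**4 - 44705 = 25*35**4 - 44705 = 25*1500625 - 44705 = 37515625 - 44705 = 37470920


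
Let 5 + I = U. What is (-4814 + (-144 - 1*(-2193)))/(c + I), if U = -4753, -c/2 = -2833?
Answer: -2765/908 ≈ -3.0452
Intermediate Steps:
c = 5666 (c = -2*(-2833) = 5666)
I = -4758 (I = -5 - 4753 = -4758)
(-4814 + (-144 - 1*(-2193)))/(c + I) = (-4814 + (-144 - 1*(-2193)))/(5666 - 4758) = (-4814 + (-144 + 2193))/908 = (-4814 + 2049)*(1/908) = -2765*1/908 = -2765/908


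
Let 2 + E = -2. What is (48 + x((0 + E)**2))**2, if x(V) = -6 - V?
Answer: 676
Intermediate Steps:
E = -4 (E = -2 - 2 = -4)
(48 + x((0 + E)**2))**2 = (48 + (-6 - (0 - 4)**2))**2 = (48 + (-6 - 1*(-4)**2))**2 = (48 + (-6 - 1*16))**2 = (48 + (-6 - 16))**2 = (48 - 22)**2 = 26**2 = 676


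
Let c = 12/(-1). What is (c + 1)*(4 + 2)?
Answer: -66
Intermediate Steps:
c = -12 (c = 12*(-1) = -12)
(c + 1)*(4 + 2) = (-12 + 1)*(4 + 2) = -11*6 = -66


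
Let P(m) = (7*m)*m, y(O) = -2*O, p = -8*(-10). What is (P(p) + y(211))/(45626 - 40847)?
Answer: 44378/4779 ≈ 9.2860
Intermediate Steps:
p = 80
P(m) = 7*m²
(P(p) + y(211))/(45626 - 40847) = (7*80² - 2*211)/(45626 - 40847) = (7*6400 - 422)/4779 = (44800 - 422)*(1/4779) = 44378*(1/4779) = 44378/4779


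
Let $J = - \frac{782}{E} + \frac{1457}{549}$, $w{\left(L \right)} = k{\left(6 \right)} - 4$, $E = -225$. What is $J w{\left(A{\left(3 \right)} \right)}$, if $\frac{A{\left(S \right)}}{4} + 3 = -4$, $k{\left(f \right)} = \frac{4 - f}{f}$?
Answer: $- \frac{1093651}{41175} \approx -26.561$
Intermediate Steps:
$k{\left(f \right)} = \frac{4 - f}{f}$
$A{\left(S \right)} = -28$ ($A{\left(S \right)} = -12 + 4 \left(-4\right) = -12 - 16 = -28$)
$w{\left(L \right)} = - \frac{13}{3}$ ($w{\left(L \right)} = \frac{4 - 6}{6} - 4 = \frac{1}{6} \left(-2\right) - 4 = - \frac{1}{3} - 4 = - \frac{13}{3}$)
$J = \frac{84127}{13725}$ ($J = - \frac{782}{-225} + \frac{1457}{549} = \left(-782\right) \left(- \frac{1}{225}\right) + 1457 \cdot \frac{1}{549} = \frac{782}{225} + \frac{1457}{549} = \frac{84127}{13725} \approx 6.1295$)
$J w{\left(A{\left(3 \right)} \right)} = \frac{84127}{13725} \left(- \frac{13}{3}\right) = - \frac{1093651}{41175}$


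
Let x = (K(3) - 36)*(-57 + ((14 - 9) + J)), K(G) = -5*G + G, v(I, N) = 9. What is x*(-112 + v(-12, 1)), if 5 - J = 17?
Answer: -316416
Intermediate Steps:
J = -12 (J = 5 - 1*17 = 5 - 17 = -12)
K(G) = -4*G
x = 3072 (x = (-4*3 - 36)*(-57 + ((14 - 9) - 12)) = (-12 - 36)*(-57 + (5 - 12)) = -48*(-57 - 7) = -48*(-64) = 3072)
x*(-112 + v(-12, 1)) = 3072*(-112 + 9) = 3072*(-103) = -316416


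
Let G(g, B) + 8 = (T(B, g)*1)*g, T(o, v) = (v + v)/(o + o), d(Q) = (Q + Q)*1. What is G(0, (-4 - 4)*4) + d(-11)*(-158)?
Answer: 3468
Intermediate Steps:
d(Q) = 2*Q (d(Q) = (2*Q)*1 = 2*Q)
T(o, v) = v/o (T(o, v) = (2*v)/((2*o)) = (2*v)*(1/(2*o)) = v/o)
G(g, B) = -8 + g²/B (G(g, B) = -8 + ((g/B)*1)*g = -8 + (g/B)*g = -8 + g²/B)
G(0, (-4 - 4)*4) + d(-11)*(-158) = (-8 + 0²/((-4 - 4)*4)) + (2*(-11))*(-158) = (-8 + 0/(-8*4)) - 22*(-158) = (-8 + 0/(-32)) + 3476 = (-8 - 1/32*0) + 3476 = (-8 + 0) + 3476 = -8 + 3476 = 3468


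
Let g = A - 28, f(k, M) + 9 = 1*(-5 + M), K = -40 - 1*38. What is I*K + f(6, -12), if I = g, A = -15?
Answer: 3328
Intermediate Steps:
K = -78 (K = -40 - 38 = -78)
f(k, M) = -14 + M (f(k, M) = -9 + 1*(-5 + M) = -9 + (-5 + M) = -14 + M)
g = -43 (g = -15 - 28 = -43)
I = -43
I*K + f(6, -12) = -43*(-78) + (-14 - 12) = 3354 - 26 = 3328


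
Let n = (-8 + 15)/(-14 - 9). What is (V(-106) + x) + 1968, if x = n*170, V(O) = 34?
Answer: 44856/23 ≈ 1950.3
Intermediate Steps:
n = -7/23 (n = 7/(-23) = 7*(-1/23) = -7/23 ≈ -0.30435)
x = -1190/23 (x = -7/23*170 = -1190/23 ≈ -51.739)
(V(-106) + x) + 1968 = (34 - 1190/23) + 1968 = -408/23 + 1968 = 44856/23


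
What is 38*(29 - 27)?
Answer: 76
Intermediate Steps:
38*(29 - 27) = 38*2 = 76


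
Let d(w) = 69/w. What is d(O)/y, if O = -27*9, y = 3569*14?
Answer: -23/4047246 ≈ -5.6829e-6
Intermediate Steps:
y = 49966
O = -243
d(O)/y = (69/(-243))/49966 = (69*(-1/243))*(1/49966) = -23/81*1/49966 = -23/4047246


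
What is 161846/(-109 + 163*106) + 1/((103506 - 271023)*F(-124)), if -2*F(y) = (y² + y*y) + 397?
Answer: 281503443125752/29862539789859 ≈ 9.4266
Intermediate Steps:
F(y) = -397/2 - y² (F(y) = -((y² + y*y) + 397)/2 = -((y² + y²) + 397)/2 = -(2*y² + 397)/2 = -(397 + 2*y²)/2 = -397/2 - y²)
161846/(-109 + 163*106) + 1/((103506 - 271023)*F(-124)) = 161846/(-109 + 163*106) + 1/((103506 - 271023)*(-397/2 - 1*(-124)²)) = 161846/(-109 + 17278) + 1/((-167517)*(-397/2 - 1*15376)) = 161846/17169 - 1/(167517*(-397/2 - 15376)) = 161846*(1/17169) - 1/(167517*(-31149/2)) = 161846/17169 - 1/167517*(-2/31149) = 161846/17169 + 2/5217987033 = 281503443125752/29862539789859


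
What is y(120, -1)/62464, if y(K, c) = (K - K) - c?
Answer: 1/62464 ≈ 1.6009e-5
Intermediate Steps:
y(K, c) = -c (y(K, c) = 0 - c = -c)
y(120, -1)/62464 = -1*(-1)/62464 = 1*(1/62464) = 1/62464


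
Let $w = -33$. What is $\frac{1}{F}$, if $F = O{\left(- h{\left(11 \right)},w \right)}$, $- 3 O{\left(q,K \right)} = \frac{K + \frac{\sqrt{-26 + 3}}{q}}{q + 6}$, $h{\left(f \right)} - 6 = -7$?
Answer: $\frac{693}{1112} + \frac{21 i \sqrt{23}}{1112} \approx 0.6232 + 0.090569 i$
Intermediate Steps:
$h{\left(f \right)} = -1$ ($h{\left(f \right)} = 6 - 7 = -1$)
$O{\left(q,K \right)} = - \frac{K + \frac{i \sqrt{23}}{q}}{3 \left(6 + q\right)}$ ($O{\left(q,K \right)} = - \frac{\left(K + \frac{\sqrt{-26 + 3}}{q}\right) \frac{1}{q + 6}}{3} = - \frac{\left(K + \frac{\sqrt{-23}}{q}\right) \frac{1}{6 + q}}{3} = - \frac{\left(K + \frac{i \sqrt{23}}{q}\right) \frac{1}{6 + q}}{3} = - \frac{\frac{1}{6 + q} \left(K + \frac{i \sqrt{23}}{q}\right)}{3} = - \frac{K + \frac{i \sqrt{23}}{q}}{3 \left(6 + q\right)}$)
$F = \frac{11}{7} - \frac{i \sqrt{23}}{21}$ ($F = \frac{- i \sqrt{23} - - 33 \left(\left(-1\right) \left(-1\right)\right)}{3 \left(\left(-1\right) \left(-1\right)\right) \left(6 - -1\right)} = \frac{- i \sqrt{23} - \left(-33\right) 1}{3 \cdot 1 \left(6 + 1\right)} = \frac{1}{3} \cdot 1 \cdot \frac{1}{7} \left(- i \sqrt{23} + 33\right) = \frac{1}{3} \cdot 1 \cdot \frac{1}{7} \left(33 - i \sqrt{23}\right) = \frac{11}{7} - \frac{i \sqrt{23}}{21} \approx 1.5714 - 0.22837 i$)
$\frac{1}{F} = \frac{1}{\frac{11}{7} - \frac{i \sqrt{23}}{21}}$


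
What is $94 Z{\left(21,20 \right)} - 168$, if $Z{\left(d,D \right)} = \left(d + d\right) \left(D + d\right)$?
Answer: $161700$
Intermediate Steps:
$Z{\left(d,D \right)} = 2 d \left(D + d\right)$
$94 Z{\left(21,20 \right)} - 168 = 94 \cdot 2 \cdot 21 \left(20 + 21\right) - 168 = 94 \cdot 2 \cdot 21 \cdot 41 - 168 = 94 \cdot 1722 - 168 = 161868 - 168 = 161700$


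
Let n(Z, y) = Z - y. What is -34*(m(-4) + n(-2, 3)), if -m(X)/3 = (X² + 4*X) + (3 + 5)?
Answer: 986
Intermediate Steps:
m(X) = -24 - 12*X - 3*X² (m(X) = -3*((X² + 4*X) + (3 + 5)) = -3*((X² + 4*X) + 8) = -3*(8 + X² + 4*X) = -24 - 12*X - 3*X²)
-34*(m(-4) + n(-2, 3)) = -34*((-24 - 12*(-4) - 3*(-4)²) + (-2 - 1*3)) = -34*((-24 + 48 - 3*16) + (-2 - 3)) = -34*((-24 + 48 - 48) - 5) = -34*(-24 - 5) = -34*(-29) = 986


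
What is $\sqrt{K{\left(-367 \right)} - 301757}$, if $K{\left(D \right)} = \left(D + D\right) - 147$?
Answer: $i \sqrt{302638} \approx 550.13 i$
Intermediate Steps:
$K{\left(D \right)} = -147 + 2 D$ ($K{\left(D \right)} = 2 D - 147 = -147 + 2 D$)
$\sqrt{K{\left(-367 \right)} - 301757} = \sqrt{\left(-147 + 2 \left(-367\right)\right) - 301757} = \sqrt{\left(-147 - 734\right) - 301757} = \sqrt{-881 - 301757} = \sqrt{-302638} = i \sqrt{302638}$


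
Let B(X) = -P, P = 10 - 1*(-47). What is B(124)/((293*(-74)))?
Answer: 57/21682 ≈ 0.0026289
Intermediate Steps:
P = 57 (P = 10 + 47 = 57)
B(X) = -57 (B(X) = -1*57 = -57)
B(124)/((293*(-74))) = -57/(293*(-74)) = -57/(-21682) = -57*(-1/21682) = 57/21682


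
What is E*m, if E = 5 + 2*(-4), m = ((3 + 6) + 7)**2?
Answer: -768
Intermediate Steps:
m = 256 (m = (9 + 7)**2 = 16**2 = 256)
E = -3 (E = 5 - 8 = -3)
E*m = -3*256 = -768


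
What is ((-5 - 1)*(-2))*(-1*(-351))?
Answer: 4212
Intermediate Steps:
((-5 - 1)*(-2))*(-1*(-351)) = -6*(-2)*351 = 12*351 = 4212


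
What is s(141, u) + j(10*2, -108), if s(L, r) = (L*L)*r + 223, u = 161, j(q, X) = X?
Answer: 3200956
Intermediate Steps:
s(L, r) = 223 + r*L² (s(L, r) = L²*r + 223 = r*L² + 223 = 223 + r*L²)
s(141, u) + j(10*2, -108) = (223 + 161*141²) - 108 = (223 + 161*19881) - 108 = (223 + 3200841) - 108 = 3201064 - 108 = 3200956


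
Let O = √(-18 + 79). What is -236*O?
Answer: -236*√61 ≈ -1843.2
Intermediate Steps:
O = √61 ≈ 7.8102
-236*O = -236*√61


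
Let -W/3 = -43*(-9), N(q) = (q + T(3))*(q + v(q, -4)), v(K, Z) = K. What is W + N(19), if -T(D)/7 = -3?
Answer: 359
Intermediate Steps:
T(D) = 21 (T(D) = -7*(-3) = 21)
N(q) = 2*q*(21 + q) (N(q) = (q + 21)*(q + q) = (21 + q)*(2*q) = 2*q*(21 + q))
W = -1161 (W = -(-129)*(-9) = -3*387 = -1161)
W + N(19) = -1161 + 2*19*(21 + 19) = -1161 + 2*19*40 = -1161 + 1520 = 359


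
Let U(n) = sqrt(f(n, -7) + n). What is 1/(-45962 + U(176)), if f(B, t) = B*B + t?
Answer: -45962/2112474299 - sqrt(31145)/2112474299 ≈ -2.1841e-5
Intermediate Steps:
f(B, t) = t + B**2 (f(B, t) = B**2 + t = t + B**2)
U(n) = sqrt(-7 + n + n**2) (U(n) = sqrt((-7 + n**2) + n) = sqrt(-7 + n + n**2))
1/(-45962 + U(176)) = 1/(-45962 + sqrt(-7 + 176 + 176**2)) = 1/(-45962 + sqrt(-7 + 176 + 30976)) = 1/(-45962 + sqrt(31145))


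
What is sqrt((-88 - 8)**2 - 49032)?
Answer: 6*I*sqrt(1106) ≈ 199.54*I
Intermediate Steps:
sqrt((-88 - 8)**2 - 49032) = sqrt((-96)**2 - 49032) = sqrt(9216 - 49032) = sqrt(-39816) = 6*I*sqrt(1106)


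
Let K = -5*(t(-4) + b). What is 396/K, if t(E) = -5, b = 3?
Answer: 198/5 ≈ 39.600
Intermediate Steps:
K = 10 (K = -5*(-5 + 3) = -5*(-2) = 10)
396/K = 396/10 = 396*(⅒) = 198/5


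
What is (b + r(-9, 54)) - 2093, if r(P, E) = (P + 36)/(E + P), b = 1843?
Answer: -1247/5 ≈ -249.40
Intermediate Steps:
r(P, E) = (36 + P)/(E + P)
(b + r(-9, 54)) - 2093 = (1843 + (36 - 9)/(54 - 9)) - 2093 = (1843 + 27/45) - 2093 = (1843 + (1/45)*27) - 2093 = (1843 + 3/5) - 2093 = 9218/5 - 2093 = -1247/5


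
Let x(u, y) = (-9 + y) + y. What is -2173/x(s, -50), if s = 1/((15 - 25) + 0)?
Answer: 2173/109 ≈ 19.936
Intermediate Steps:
s = -⅒ (s = 1/(-10 + 0) = 1/(-10) = -⅒ ≈ -0.10000)
x(u, y) = -9 + 2*y
-2173/x(s, -50) = -2173/(-9 + 2*(-50)) = -2173/(-9 - 100) = -2173/(-109) = -2173*(-1/109) = 2173/109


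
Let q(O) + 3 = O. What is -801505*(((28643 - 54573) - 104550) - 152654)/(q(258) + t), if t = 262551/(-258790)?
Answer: 19576024340343100/21909633 ≈ 8.9349e+8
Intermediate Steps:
q(O) = -3 + O
t = -262551/258790 (t = 262551*(-1/258790) = -262551/258790 ≈ -1.0145)
-801505*(((28643 - 54573) - 104550) - 152654)/(q(258) + t) = -801505*(((28643 - 54573) - 104550) - 152654)/((-3 + 258) - 262551/258790) = -801505*((-25930 - 104550) - 152654)/(255 - 262551/258790) = -801505/(65728899/(258790*(-130480 - 152654))) = -801505/((65728899/258790)/(-283134)) = -801505/((65728899/258790)*(-1/283134)) = -801505/(-21909633/24424082620) = -801505*(-24424082620/21909633) = 19576024340343100/21909633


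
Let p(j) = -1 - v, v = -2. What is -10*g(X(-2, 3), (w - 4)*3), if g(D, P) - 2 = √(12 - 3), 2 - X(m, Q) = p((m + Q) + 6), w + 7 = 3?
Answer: -50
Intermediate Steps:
w = -4 (w = -7 + 3 = -4)
p(j) = 1 (p(j) = -1 - 1*(-2) = -1 + 2 = 1)
X(m, Q) = 1 (X(m, Q) = 2 - 1*1 = 2 - 1 = 1)
g(D, P) = 5 (g(D, P) = 2 + √(12 - 3) = 2 + √9 = 2 + 3 = 5)
-10*g(X(-2, 3), (w - 4)*3) = -10*5 = -50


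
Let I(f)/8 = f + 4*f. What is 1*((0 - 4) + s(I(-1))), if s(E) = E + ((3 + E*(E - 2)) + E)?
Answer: 1599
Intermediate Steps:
I(f) = 40*f (I(f) = 8*(f + 4*f) = 8*(5*f) = 40*f)
s(E) = 3 + 2*E + E*(-2 + E) (s(E) = E + ((3 + E*(-2 + E)) + E) = E + (3 + E + E*(-2 + E)) = 3 + 2*E + E*(-2 + E))
1*((0 - 4) + s(I(-1))) = 1*((0 - 4) + (3 + (40*(-1))²)) = 1*(-4 + (3 + (-40)²)) = 1*(-4 + (3 + 1600)) = 1*(-4 + 1603) = 1*1599 = 1599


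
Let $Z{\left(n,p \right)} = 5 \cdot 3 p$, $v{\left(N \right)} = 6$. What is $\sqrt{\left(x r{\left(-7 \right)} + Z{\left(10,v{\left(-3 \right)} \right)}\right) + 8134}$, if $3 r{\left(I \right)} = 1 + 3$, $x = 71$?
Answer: $\frac{2 \sqrt{18717}}{3} \approx 91.207$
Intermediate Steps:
$Z{\left(n,p \right)} = 15 p$
$r{\left(I \right)} = \frac{4}{3}$ ($r{\left(I \right)} = \frac{1 + 3}{3} = \frac{1}{3} \cdot 4 = \frac{4}{3}$)
$\sqrt{\left(x r{\left(-7 \right)} + Z{\left(10,v{\left(-3 \right)} \right)}\right) + 8134} = \sqrt{\left(71 \cdot \frac{4}{3} + 15 \cdot 6\right) + 8134} = \sqrt{\left(\frac{284}{3} + 90\right) + 8134} = \sqrt{\frac{554}{3} + 8134} = \sqrt{\frac{24956}{3}} = \frac{2 \sqrt{18717}}{3}$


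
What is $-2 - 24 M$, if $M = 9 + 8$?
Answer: $-410$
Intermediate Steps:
$M = 17$
$-2 - 24 M = -2 - 408 = -410$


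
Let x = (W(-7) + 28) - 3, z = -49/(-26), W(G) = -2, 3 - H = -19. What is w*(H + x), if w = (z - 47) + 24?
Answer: -24705/26 ≈ -950.19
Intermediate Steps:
H = 22 (H = 3 - 1*(-19) = 3 + 19 = 22)
z = 49/26 (z = -49*(-1/26) = 49/26 ≈ 1.8846)
x = 23 (x = (-2 + 28) - 3 = 26 - 3 = 23)
w = -549/26 (w = (49/26 - 47) + 24 = -1173/26 + 24 = -549/26 ≈ -21.115)
w*(H + x) = -549*(22 + 23)/26 = -549/26*45 = -24705/26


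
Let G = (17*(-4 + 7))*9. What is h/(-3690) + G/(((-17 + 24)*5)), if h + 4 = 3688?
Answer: 52159/4305 ≈ 12.116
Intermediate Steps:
h = 3684 (h = -4 + 3688 = 3684)
G = 459 (G = (17*3)*9 = 51*9 = 459)
h/(-3690) + G/(((-17 + 24)*5)) = 3684/(-3690) + 459/(((-17 + 24)*5)) = 3684*(-1/3690) + 459/((7*5)) = -614/615 + 459/35 = 52159/4305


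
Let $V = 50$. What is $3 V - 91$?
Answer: $59$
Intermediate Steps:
$3 V - 91 = 3 \cdot 50 - 91 = 150 - 91 = 59$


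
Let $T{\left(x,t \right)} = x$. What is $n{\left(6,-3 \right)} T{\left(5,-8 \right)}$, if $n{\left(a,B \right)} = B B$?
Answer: $45$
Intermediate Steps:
$n{\left(a,B \right)} = B^{2}$
$n{\left(6,-3 \right)} T{\left(5,-8 \right)} = \left(-3\right)^{2} \cdot 5 = 9 \cdot 5 = 45$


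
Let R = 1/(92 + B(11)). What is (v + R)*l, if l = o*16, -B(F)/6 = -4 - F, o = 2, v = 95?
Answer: 276656/91 ≈ 3040.2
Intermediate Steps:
B(F) = 24 + 6*F (B(F) = -6*(-4 - F) = 24 + 6*F)
l = 32 (l = 2*16 = 32)
R = 1/182 (R = 1/(92 + (24 + 6*11)) = 1/(92 + (24 + 66)) = 1/(92 + 90) = 1/182 ≈ 0.0054945)
(v + R)*l = (95 + 1/182)*32 = (17291/182)*32 = 276656/91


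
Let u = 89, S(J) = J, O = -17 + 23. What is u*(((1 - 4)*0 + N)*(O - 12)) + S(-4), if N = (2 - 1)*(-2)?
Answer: 1064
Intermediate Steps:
O = 6
N = -2 (N = 1*(-2) = -2)
u*(((1 - 4)*0 + N)*(O - 12)) + S(-4) = 89*(((1 - 4)*0 - 2)*(6 - 12)) - 4 = 89*((-3*0 - 2)*(-6)) - 4 = 89*((0 - 2)*(-6)) - 4 = 89*(-2*(-6)) - 4 = 89*12 - 4 = 1068 - 4 = 1064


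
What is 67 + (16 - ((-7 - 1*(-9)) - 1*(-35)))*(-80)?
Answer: 1747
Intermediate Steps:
67 + (16 - ((-7 - 1*(-9)) - 1*(-35)))*(-80) = 67 + (16 - ((-7 + 9) + 35))*(-80) = 67 + (16 - (2 + 35))*(-80) = 67 + (16 - 1*37)*(-80) = 67 + (16 - 37)*(-80) = 67 - 21*(-80) = 67 + 1680 = 1747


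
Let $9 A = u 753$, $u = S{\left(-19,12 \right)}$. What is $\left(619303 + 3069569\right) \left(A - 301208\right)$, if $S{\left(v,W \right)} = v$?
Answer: $-1116981834232$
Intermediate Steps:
$u = -19$
$A = - \frac{4769}{3}$ ($A = \frac{\left(-19\right) 753}{9} = \frac{1}{9} \left(-14307\right) = - \frac{4769}{3} \approx -1589.7$)
$\left(619303 + 3069569\right) \left(A - 301208\right) = \left(619303 + 3069569\right) \left(- \frac{4769}{3} - 301208\right) = 3688872 \left(- \frac{908393}{3}\right) = -1116981834232$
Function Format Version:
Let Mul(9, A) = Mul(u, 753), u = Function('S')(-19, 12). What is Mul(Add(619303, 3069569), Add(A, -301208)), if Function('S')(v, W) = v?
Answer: -1116981834232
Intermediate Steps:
u = -19
A = Rational(-4769, 3) (A = Mul(Rational(1, 9), Mul(-19, 753)) = Mul(Rational(1, 9), -14307) = Rational(-4769, 3) ≈ -1589.7)
Mul(Add(619303, 3069569), Add(A, -301208)) = Mul(Add(619303, 3069569), Add(Rational(-4769, 3), -301208)) = Mul(3688872, Rational(-908393, 3)) = -1116981834232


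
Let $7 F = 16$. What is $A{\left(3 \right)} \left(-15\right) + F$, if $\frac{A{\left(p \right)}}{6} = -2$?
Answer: $\frac{1276}{7} \approx 182.29$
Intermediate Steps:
$F = \frac{16}{7}$ ($F = \frac{1}{7} \cdot 16 = \frac{16}{7} \approx 2.2857$)
$A{\left(p \right)} = -12$ ($A{\left(p \right)} = 6 \left(-2\right) = -12$)
$A{\left(3 \right)} \left(-15\right) + F = \left(-12\right) \left(-15\right) + \frac{16}{7} = 180 + \frac{16}{7} = \frac{1276}{7}$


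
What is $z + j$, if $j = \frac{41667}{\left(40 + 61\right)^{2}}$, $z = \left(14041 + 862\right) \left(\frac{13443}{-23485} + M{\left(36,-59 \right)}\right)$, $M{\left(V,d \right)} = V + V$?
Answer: $\frac{36431466177918}{34224355} \approx 1.0645 \cdot 10^{6}$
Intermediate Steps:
$M{\left(V,d \right)} = 2 V$
$z = \frac{3571348533}{3355}$ ($z = \left(14041 + 862\right) \left(\frac{13443}{-23485} + 2 \cdot 36\right) = 14903 \left(13443 \left(- \frac{1}{23485}\right) + 72\right) = 14903 \left(- \frac{13443}{23485} + 72\right) = 14903 \cdot \frac{1677477}{23485} = \frac{3571348533}{3355} \approx 1.0645 \cdot 10^{6}$)
$j = \frac{41667}{10201}$ ($j = \frac{41667}{101^{2}} = \frac{41667}{10201} \approx 4.0846$)
$z + j = \frac{3571348533}{3355} + \frac{41667}{10201} = \frac{36431466177918}{34224355}$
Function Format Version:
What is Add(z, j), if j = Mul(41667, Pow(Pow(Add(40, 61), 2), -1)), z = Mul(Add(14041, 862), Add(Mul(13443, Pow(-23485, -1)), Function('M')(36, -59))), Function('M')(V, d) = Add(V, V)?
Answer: Rational(36431466177918, 34224355) ≈ 1.0645e+6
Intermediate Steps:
Function('M')(V, d) = Mul(2, V)
z = Rational(3571348533, 3355) (z = Mul(Add(14041, 862), Add(Mul(13443, Pow(-23485, -1)), Mul(2, 36))) = Mul(14903, Add(Mul(13443, Rational(-1, 23485)), 72)) = Mul(14903, Add(Rational(-13443, 23485), 72)) = Mul(14903, Rational(1677477, 23485)) = Rational(3571348533, 3355) ≈ 1.0645e+6)
j = Rational(41667, 10201) (j = Mul(41667, Pow(Pow(101, 2), -1)) = Mul(41667, Pow(10201, -1)) = Mul(41667, Rational(1, 10201)) = Rational(41667, 10201) ≈ 4.0846)
Add(z, j) = Add(Rational(3571348533, 3355), Rational(41667, 10201)) = Rational(36431466177918, 34224355)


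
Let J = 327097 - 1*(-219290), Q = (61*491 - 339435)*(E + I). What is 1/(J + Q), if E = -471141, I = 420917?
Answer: 1/15544070803 ≈ 6.4333e-11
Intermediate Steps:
Q = 15543524416 (Q = (61*491 - 339435)*(-471141 + 420917) = (29951 - 339435)*(-50224) = -309484*(-50224) = 15543524416)
J = 546387 (J = 327097 + 219290 = 546387)
1/(J + Q) = 1/(546387 + 15543524416) = 1/15544070803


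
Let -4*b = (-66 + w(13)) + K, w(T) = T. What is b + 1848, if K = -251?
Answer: 1924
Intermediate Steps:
b = 76 (b = -((-66 + 13) - 251)/4 = -(-53 - 251)/4 = -¼*(-304) = 76)
b + 1848 = 76 + 1848 = 1924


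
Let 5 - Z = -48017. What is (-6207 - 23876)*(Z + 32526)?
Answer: -2423125484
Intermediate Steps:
Z = 48022 (Z = 5 - 1*(-48017) = 5 + 48017 = 48022)
(-6207 - 23876)*(Z + 32526) = (-6207 - 23876)*(48022 + 32526) = -30083*80548 = -2423125484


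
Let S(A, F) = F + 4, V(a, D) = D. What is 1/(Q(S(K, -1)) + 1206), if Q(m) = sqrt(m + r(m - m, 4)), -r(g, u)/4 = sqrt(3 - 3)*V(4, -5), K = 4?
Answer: 402/484811 - sqrt(3)/1454433 ≈ 0.00082800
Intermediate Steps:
S(A, F) = 4 + F
r(g, u) = 0 (r(g, u) = -4*sqrt(3 - 3)*(-5) = -4*sqrt(0)*(-5) = -0*(-5) = -4*0 = 0)
Q(m) = sqrt(m) (Q(m) = sqrt(m + 0) = sqrt(m))
1/(Q(S(K, -1)) + 1206) = 1/(sqrt(4 - 1) + 1206) = 1/(sqrt(3) + 1206) = 1/(1206 + sqrt(3))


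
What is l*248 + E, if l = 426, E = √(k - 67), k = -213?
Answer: 105648 + 2*I*√70 ≈ 1.0565e+5 + 16.733*I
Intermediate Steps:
E = 2*I*√70 (E = √(-213 - 67) = √(-280) = 2*I*√70 ≈ 16.733*I)
l*248 + E = 426*248 + 2*I*√70 = 105648 + 2*I*√70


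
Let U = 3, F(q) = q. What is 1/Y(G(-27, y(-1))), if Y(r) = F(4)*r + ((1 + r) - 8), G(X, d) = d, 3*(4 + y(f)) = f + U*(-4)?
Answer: -3/146 ≈ -0.020548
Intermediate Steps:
y(f) = -8 + f/3 (y(f) = -4 + (f + 3*(-4))/3 = -4 + (f - 12)/3 = -4 + (-12 + f)/3 = -4 + (-4 + f/3) = -8 + f/3)
Y(r) = -7 + 5*r (Y(r) = 4*r + ((1 + r) - 8) = 4*r + (-7 + r) = -7 + 5*r)
1/Y(G(-27, y(-1))) = 1/(-7 + 5*(-8 + (⅓)*(-1))) = 1/(-7 + 5*(-8 - ⅓)) = 1/(-7 + 5*(-25/3)) = 1/(-7 - 125/3) = 1/(-146/3) = -3/146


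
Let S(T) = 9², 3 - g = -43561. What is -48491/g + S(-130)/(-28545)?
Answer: -462568093/414511460 ≈ -1.1159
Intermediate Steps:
g = 43564 (g = 3 - 1*(-43561) = 3 + 43561 = 43564)
S(T) = 81
-48491/g + S(-130)/(-28545) = -48491/43564 + 81/(-28545) = -48491*1/43564 + 81*(-1/28545) = -48491/43564 - 27/9515 = -462568093/414511460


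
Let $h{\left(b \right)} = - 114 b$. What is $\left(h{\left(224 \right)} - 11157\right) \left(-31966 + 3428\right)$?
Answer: $1047144834$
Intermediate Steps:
$\left(h{\left(224 \right)} - 11157\right) \left(-31966 + 3428\right) = \left(\left(-114\right) 224 - 11157\right) \left(-31966 + 3428\right) = \left(-25536 - 11157\right) \left(-28538\right) = \left(-36693\right) \left(-28538\right) = 1047144834$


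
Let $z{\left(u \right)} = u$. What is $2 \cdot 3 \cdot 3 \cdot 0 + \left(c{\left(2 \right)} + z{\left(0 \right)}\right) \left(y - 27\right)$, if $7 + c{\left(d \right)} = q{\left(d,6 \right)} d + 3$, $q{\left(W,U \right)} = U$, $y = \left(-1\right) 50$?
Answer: $-616$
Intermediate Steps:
$y = -50$
$c{\left(d \right)} = -4 + 6 d$ ($c{\left(d \right)} = -7 + \left(6 d + 3\right) = -7 + \left(3 + 6 d\right) = -4 + 6 d$)
$2 \cdot 3 \cdot 3 \cdot 0 + \left(c{\left(2 \right)} + z{\left(0 \right)}\right) \left(y - 27\right) = 2 \cdot 3 \cdot 3 \cdot 0 + \left(\left(-4 + 6 \cdot 2\right) + 0\right) \left(-50 - 27\right) = 6 \cdot 3 \cdot 0 + \left(\left(-4 + 12\right) + 0\right) \left(-77\right) = 18 \cdot 0 + \left(8 + 0\right) \left(-77\right) = 0 + 8 \left(-77\right) = 0 - 616 = -616$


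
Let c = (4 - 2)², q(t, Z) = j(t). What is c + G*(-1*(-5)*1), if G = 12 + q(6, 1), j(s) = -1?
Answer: 59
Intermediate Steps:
q(t, Z) = -1
c = 4 (c = 2² = 4)
G = 11 (G = 12 - 1 = 11)
c + G*(-1*(-5)*1) = 4 + 11*(-1*(-5)*1) = 4 + 11*(5*1) = 4 + 11*5 = 4 + 55 = 59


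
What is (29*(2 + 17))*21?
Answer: 11571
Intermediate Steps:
(29*(2 + 17))*21 = (29*19)*21 = 551*21 = 11571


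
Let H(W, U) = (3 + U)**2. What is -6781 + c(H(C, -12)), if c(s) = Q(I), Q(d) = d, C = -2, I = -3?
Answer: -6784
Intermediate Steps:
c(s) = -3
-6781 + c(H(C, -12)) = -6781 - 3 = -6784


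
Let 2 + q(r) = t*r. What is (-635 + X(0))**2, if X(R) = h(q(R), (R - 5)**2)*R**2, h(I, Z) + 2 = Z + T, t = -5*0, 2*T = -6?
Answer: 403225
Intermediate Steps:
T = -3 (T = (1/2)*(-6) = -3)
t = 0
q(r) = -2 (q(r) = -2 + 0*r = -2 + 0 = -2)
h(I, Z) = -5 + Z (h(I, Z) = -2 + (Z - 3) = -2 + (-3 + Z) = -5 + Z)
X(R) = R**2*(-5 + (-5 + R)**2) (X(R) = (-5 + (R - 5)**2)*R**2 = (-5 + (-5 + R)**2)*R**2 = R**2*(-5 + (-5 + R)**2))
(-635 + X(0))**2 = (-635 + 0**2*(-5 + (-5 + 0)**2))**2 = (-635 + 0*(-5 + (-5)**2))**2 = (-635 + 0*(-5 + 25))**2 = (-635 + 0*20)**2 = (-635 + 0)**2 = (-635)**2 = 403225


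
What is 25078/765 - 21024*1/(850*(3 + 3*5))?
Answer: 120134/3825 ≈ 31.408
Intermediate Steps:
25078/765 - 21024*1/(850*(3 + 3*5)) = 25078*(1/765) - 21024*1/(850*(3 + 15)) = 25078/765 - 21024/(850*18) = 25078/765 - 21024/15300 = 25078/765 - 21024*1/15300 = 25078/765 - 584/425 = 120134/3825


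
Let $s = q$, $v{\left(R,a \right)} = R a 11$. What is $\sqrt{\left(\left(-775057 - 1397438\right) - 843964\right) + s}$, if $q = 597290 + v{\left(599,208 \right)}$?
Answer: $i \sqrt{1048657} \approx 1024.0 i$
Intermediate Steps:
$v{\left(R,a \right)} = 11 R a$
$q = 1967802$ ($q = 597290 + 11 \cdot 599 \cdot 208 = 597290 + 1370512 = 1967802$)
$s = 1967802$
$\sqrt{\left(\left(-775057 - 1397438\right) - 843964\right) + s} = \sqrt{\left(\left(-775057 - 1397438\right) - 843964\right) + 1967802} = \sqrt{\left(-2172495 - 843964\right) + 1967802} = \sqrt{-3016459 + 1967802} = \sqrt{-1048657} = i \sqrt{1048657}$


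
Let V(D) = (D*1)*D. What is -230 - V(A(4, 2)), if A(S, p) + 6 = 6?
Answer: -230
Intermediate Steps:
A(S, p) = 0 (A(S, p) = -6 + 6 = 0)
V(D) = D² (V(D) = D*D = D²)
-230 - V(A(4, 2)) = -230 - 1*0² = -230 - 1*0 = -230 + 0 = -230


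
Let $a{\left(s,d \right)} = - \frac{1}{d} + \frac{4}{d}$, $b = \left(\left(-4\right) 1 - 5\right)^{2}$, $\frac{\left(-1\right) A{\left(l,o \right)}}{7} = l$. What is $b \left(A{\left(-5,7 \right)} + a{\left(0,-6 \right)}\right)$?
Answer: $\frac{5589}{2} \approx 2794.5$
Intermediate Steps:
$A{\left(l,o \right)} = - 7 l$
$b = 81$ ($b = \left(-4 - 5\right)^{2} = \left(-9\right)^{2} = 81$)
$a{\left(s,d \right)} = \frac{3}{d}$
$b \left(A{\left(-5,7 \right)} + a{\left(0,-6 \right)}\right) = 81 \left(\left(-7\right) \left(-5\right) + \frac{3}{-6}\right) = 81 \left(35 + 3 \left(- \frac{1}{6}\right)\right) = 81 \left(35 - \frac{1}{2}\right) = 81 \cdot \frac{69}{2} = \frac{5589}{2}$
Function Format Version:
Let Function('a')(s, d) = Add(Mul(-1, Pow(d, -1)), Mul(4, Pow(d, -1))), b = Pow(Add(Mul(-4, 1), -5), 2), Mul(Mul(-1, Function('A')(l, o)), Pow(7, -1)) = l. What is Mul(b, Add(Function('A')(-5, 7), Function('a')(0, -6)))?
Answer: Rational(5589, 2) ≈ 2794.5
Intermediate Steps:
Function('A')(l, o) = Mul(-7, l)
b = 81 (b = Pow(Add(-4, -5), 2) = Pow(-9, 2) = 81)
Function('a')(s, d) = Mul(3, Pow(d, -1))
Mul(b, Add(Function('A')(-5, 7), Function('a')(0, -6))) = Mul(81, Add(Mul(-7, -5), Mul(3, Pow(-6, -1)))) = Mul(81, Add(35, Mul(3, Rational(-1, 6)))) = Mul(81, Add(35, Rational(-1, 2))) = Mul(81, Rational(69, 2)) = Rational(5589, 2)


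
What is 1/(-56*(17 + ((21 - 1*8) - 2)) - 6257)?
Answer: -1/7825 ≈ -0.00012780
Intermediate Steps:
1/(-56*(17 + ((21 - 1*8) - 2)) - 6257) = 1/(-56*(17 + ((21 - 8) - 2)) - 6257) = 1/(-56*(17 + (13 - 2)) - 6257) = 1/(-56*(17 + 11) - 6257) = 1/(-56*28 - 6257) = 1/(-1568 - 6257) = 1/(-7825) = -1/7825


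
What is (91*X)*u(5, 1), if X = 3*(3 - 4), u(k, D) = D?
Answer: -273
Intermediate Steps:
X = -3 (X = 3*(-1) = -3)
(91*X)*u(5, 1) = (91*(-3))*1 = -273*1 = -273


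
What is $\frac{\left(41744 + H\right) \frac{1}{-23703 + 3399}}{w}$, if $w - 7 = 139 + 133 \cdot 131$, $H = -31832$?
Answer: $- \frac{413}{14863374} \approx -2.7786 \cdot 10^{-5}$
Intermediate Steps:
$w = 17569$ ($w = 7 + \left(139 + 133 \cdot 131\right) = 7 + \left(139 + 17423\right) = 7 + 17562 = 17569$)
$\frac{\left(41744 + H\right) \frac{1}{-23703 + 3399}}{w} = \frac{\left(41744 - 31832\right) \frac{1}{-23703 + 3399}}{17569} = \frac{9912}{-20304} \cdot \frac{1}{17569} = 9912 \left(- \frac{1}{20304}\right) \frac{1}{17569} = \left(- \frac{413}{846}\right) \frac{1}{17569} = - \frac{413}{14863374}$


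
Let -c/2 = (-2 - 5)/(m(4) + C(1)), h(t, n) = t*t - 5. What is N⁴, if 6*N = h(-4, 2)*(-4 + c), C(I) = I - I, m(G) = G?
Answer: 14641/20736 ≈ 0.70607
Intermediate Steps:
C(I) = 0
h(t, n) = -5 + t² (h(t, n) = t² - 5 = -5 + t²)
c = 7/2 (c = -2*(-2 - 5)/(4 + 0) = -(-14)/4 = -2*(-7/4) = 7/2 ≈ 3.5000)
N = -11/12 (N = ((-5 + (-4)²)*(-4 + 7/2))/6 = ((-5 + 16)*(-½))/6 = (11*(-½))/6 = (⅙)*(-11/2) = -11/12 ≈ -0.91667)
N⁴ = (-11/12)⁴ = 14641/20736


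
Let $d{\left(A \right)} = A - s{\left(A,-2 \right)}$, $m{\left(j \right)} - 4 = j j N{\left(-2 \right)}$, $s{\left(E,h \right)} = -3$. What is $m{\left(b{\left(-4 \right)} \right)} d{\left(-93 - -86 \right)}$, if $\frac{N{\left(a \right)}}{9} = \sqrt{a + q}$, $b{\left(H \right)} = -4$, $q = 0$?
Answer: $-16 - 576 i \sqrt{2} \approx -16.0 - 814.59 i$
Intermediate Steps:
$N{\left(a \right)} = 9 \sqrt{a}$ ($N{\left(a \right)} = 9 \sqrt{a + 0} = 9 \sqrt{a}$)
$m{\left(j \right)} = 4 + 9 i \sqrt{2} j^{2}$ ($m{\left(j \right)} = 4 + j j 9 \sqrt{-2} = 4 + j^{2} \cdot 9 i \sqrt{2} = 4 + 9 i \sqrt{2} j^{2}$)
$d{\left(A \right)} = 3 + A$ ($d{\left(A \right)} = A - -3 = A + 3 = 3 + A$)
$m{\left(b{\left(-4 \right)} \right)} d{\left(-93 - -86 \right)} = \left(4 + 9 i \sqrt{2} \left(-4\right)^{2}\right) \left(3 - 7\right) = \left(4 + 9 i \sqrt{2} \cdot 16\right) \left(3 + \left(-93 + 86\right)\right) = \left(4 + 144 i \sqrt{2}\right) \left(3 - 7\right) = \left(4 + 144 i \sqrt{2}\right) \left(-4\right) = -16 - 576 i \sqrt{2}$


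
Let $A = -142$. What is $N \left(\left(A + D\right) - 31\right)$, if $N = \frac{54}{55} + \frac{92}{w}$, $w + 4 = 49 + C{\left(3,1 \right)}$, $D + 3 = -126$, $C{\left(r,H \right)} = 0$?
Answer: $- \frac{452396}{495} \approx -913.93$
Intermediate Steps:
$D = -129$ ($D = -3 - 126 = -129$)
$w = 45$ ($w = -4 + \left(49 + 0\right) = -4 + 49 = 45$)
$N = \frac{1498}{495}$ ($N = \frac{54}{55} + \frac{92}{45} = \frac{1498}{495} \approx 3.0263$)
$N \left(\left(A + D\right) - 31\right) = \frac{1498 \left(\left(-142 - 129\right) - 31\right)}{495} = \frac{1498 \left(-271 - 31\right)}{495} = \frac{1498}{495} \left(-302\right) = - \frac{452396}{495}$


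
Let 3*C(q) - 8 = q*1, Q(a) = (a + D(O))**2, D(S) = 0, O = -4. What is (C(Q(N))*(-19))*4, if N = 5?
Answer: -836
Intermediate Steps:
Q(a) = a**2 (Q(a) = (a + 0)**2 = a**2)
C(q) = 8/3 + q/3 (C(q) = 8/3 + (q*1)/3 = 8/3 + q/3)
(C(Q(N))*(-19))*4 = ((8/3 + (1/3)*5**2)*(-19))*4 = ((8/3 + (1/3)*25)*(-19))*4 = ((8/3 + 25/3)*(-19))*4 = (11*(-19))*4 = -209*4 = -836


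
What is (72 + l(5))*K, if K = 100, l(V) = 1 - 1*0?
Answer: 7300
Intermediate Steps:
l(V) = 1 (l(V) = 1 + 0 = 1)
(72 + l(5))*K = (72 + 1)*100 = 73*100 = 7300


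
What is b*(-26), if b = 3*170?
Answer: -13260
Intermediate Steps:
b = 510
b*(-26) = 510*(-26) = -13260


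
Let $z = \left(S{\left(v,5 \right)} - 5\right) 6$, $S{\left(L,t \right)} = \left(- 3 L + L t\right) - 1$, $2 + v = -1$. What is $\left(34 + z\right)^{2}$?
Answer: $1444$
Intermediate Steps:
$v = -3$ ($v = -2 - 1 = -3$)
$S{\left(L,t \right)} = -1 - 3 L + L t$
$z = -72$ ($z = \left(\left(-1 - -9 - 15\right) - 5\right) 6 = \left(\left(-1 + 9 - 15\right) - 5\right) 6 = \left(-7 - 5\right) 6 = \left(-12\right) 6 = -72$)
$\left(34 + z\right)^{2} = \left(34 - 72\right)^{2} = \left(-38\right)^{2} = 1444$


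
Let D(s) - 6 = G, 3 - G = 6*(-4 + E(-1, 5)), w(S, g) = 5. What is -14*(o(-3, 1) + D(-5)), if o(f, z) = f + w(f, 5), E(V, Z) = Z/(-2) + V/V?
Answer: -616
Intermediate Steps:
E(V, Z) = 1 - Z/2 (E(V, Z) = Z*(-½) + 1 = -Z/2 + 1 = 1 - Z/2)
o(f, z) = 5 + f (o(f, z) = f + 5 = 5 + f)
G = 36 (G = 3 - 6*(-4 + (1 - ½*5)) = 3 - 6*(-4 + (1 - 5/2)) = 3 - 6*(-4 - 3/2) = 3 - 6*(-11)/2 = 3 - 1*(-33) = 3 + 33 = 36)
D(s) = 42 (D(s) = 6 + 36 = 42)
-14*(o(-3, 1) + D(-5)) = -14*((5 - 3) + 42) = -14*(2 + 42) = -14*44 = -616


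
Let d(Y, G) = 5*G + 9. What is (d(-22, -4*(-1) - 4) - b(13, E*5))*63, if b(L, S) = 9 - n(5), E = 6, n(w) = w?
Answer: 315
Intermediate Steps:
b(L, S) = 4 (b(L, S) = 9 - 1*5 = 9 - 5 = 4)
d(Y, G) = 9 + 5*G
(d(-22, -4*(-1) - 4) - b(13, E*5))*63 = ((9 + 5*(-4*(-1) - 4)) - 1*4)*63 = ((9 + 5*(4 - 4)) - 4)*63 = ((9 + 5*0) - 4)*63 = ((9 + 0) - 4)*63 = (9 - 4)*63 = 5*63 = 315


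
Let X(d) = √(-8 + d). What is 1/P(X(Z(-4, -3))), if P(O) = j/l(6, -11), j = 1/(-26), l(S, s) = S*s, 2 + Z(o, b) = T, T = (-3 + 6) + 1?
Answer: 1716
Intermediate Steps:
T = 4 (T = 3 + 1 = 4)
Z(o, b) = 2 (Z(o, b) = -2 + 4 = 2)
j = -1/26 ≈ -0.038462
P(O) = 1/1716 (P(O) = -1/(26*(6*(-11))) = -1/26/(-66) = -1/26*(-1/66) = 1/1716)
1/P(X(Z(-4, -3))) = 1/(1/1716) = 1716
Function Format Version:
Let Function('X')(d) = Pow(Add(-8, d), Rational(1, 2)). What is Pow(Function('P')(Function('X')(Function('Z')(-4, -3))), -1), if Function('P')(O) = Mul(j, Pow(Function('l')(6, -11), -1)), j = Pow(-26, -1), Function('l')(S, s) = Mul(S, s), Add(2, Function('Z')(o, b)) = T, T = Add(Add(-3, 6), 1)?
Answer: 1716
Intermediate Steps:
T = 4 (T = Add(3, 1) = 4)
Function('Z')(o, b) = 2 (Function('Z')(o, b) = Add(-2, 4) = 2)
j = Rational(-1, 26) ≈ -0.038462
Function('P')(O) = Rational(1, 1716) (Function('P')(O) = Mul(Rational(-1, 26), Pow(Mul(6, -11), -1)) = Mul(Rational(-1, 26), Pow(-66, -1)) = Mul(Rational(-1, 26), Rational(-1, 66)) = Rational(1, 1716))
Pow(Function('P')(Function('X')(Function('Z')(-4, -3))), -1) = Pow(Rational(1, 1716), -1) = 1716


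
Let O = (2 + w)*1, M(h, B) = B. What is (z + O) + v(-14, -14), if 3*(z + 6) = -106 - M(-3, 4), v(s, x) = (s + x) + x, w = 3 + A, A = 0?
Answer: -239/3 ≈ -79.667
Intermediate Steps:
w = 3 (w = 3 + 0 = 3)
v(s, x) = s + 2*x
O = 5 (O = (2 + 3)*1 = 5*1 = 5)
z = -128/3 (z = -6 + (-106 - 1*4)/3 = -6 + (-106 - 4)/3 = -6 + (⅓)*(-110) = -6 - 110/3 = -128/3 ≈ -42.667)
(z + O) + v(-14, -14) = (-128/3 + 5) + (-14 + 2*(-14)) = -113/3 + (-14 - 28) = -113/3 - 42 = -239/3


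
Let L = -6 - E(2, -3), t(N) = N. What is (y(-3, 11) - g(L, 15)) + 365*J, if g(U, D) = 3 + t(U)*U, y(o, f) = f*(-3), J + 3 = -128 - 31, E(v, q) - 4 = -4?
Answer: -59202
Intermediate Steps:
E(v, q) = 0 (E(v, q) = 4 - 4 = 0)
J = -162 (J = -3 + (-128 - 31) = -3 - 159 = -162)
y(o, f) = -3*f
L = -6 (L = -6 - 1*0 = -6 + 0 = -6)
g(U, D) = 3 + U² (g(U, D) = 3 + U*U = 3 + U²)
(y(-3, 11) - g(L, 15)) + 365*J = (-3*11 - (3 + (-6)²)) + 365*(-162) = (-33 - (3 + 36)) - 59130 = (-33 - 1*39) - 59130 = (-33 - 39) - 59130 = -72 - 59130 = -59202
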